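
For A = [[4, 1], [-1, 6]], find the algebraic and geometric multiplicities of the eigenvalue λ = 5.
algebraic multiplicity 2, geometric multiplicity 1

The characteristic polynomial is (x - 5)^2, so the factor x - 5 appears with exponent 2: the algebraic multiplicity is 2.

rank(A - 5I) = 1, so the eigenspace has dimension 2 - 1 = 1: the geometric multiplicity is 1.

Since 1 < 2, A is not diagonalizable.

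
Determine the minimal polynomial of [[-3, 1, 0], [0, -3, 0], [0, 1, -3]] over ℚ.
m_A(x) = (x + 3)^2

The characteristic polynomial factors as (x + 3)^3. The minimal polynomial is ∏(x - λ)^{k_λ} where k_λ is the size of the largest Jordan block at λ.

For λ = -3: rank(A + 3I) = 1, and the largest Jordan block has size 2 (the smallest k with rank((A + 3I)^k) = rank((A + 3I)^(k+1))).

So m_A(x) = (x + 3)^2.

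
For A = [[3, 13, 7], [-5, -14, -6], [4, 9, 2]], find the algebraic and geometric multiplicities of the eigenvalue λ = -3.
The characteristic polynomial is (x + 3)^3, so the factor x + 3 appears with exponent 3: the algebraic multiplicity is 3.

rank(A + 3I) = 2, so the eigenspace has dimension 3 - 2 = 1: the geometric multiplicity is 1.

Since 1 < 3, A is not diagonalizable.

algebraic multiplicity 3, geometric multiplicity 1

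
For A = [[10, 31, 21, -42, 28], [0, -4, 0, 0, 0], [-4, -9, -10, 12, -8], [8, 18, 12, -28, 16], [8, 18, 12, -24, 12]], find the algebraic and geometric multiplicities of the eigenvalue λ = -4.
algebraic multiplicity 5, geometric multiplicity 3

The characteristic polynomial is (x + 4)^5, so the factor x + 4 appears with exponent 5: the algebraic multiplicity is 5.

rank(A + 4I) = 2, so the eigenspace has dimension 5 - 2 = 3: the geometric multiplicity is 3.

Since 3 < 5, A is not diagonalizable.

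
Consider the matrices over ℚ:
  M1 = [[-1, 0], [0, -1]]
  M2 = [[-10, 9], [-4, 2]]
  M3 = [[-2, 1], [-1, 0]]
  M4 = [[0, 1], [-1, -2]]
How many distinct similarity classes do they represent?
3 classes: {M1}, {M2}, {M3, M4}

Characteristic polynomials: χ_{M1} = (x + 1)^2, χ_{M2} = (x + 4)^2, χ_{M3} = (x + 1)^2, χ_{M4} = (x + 1)^2.

{M1}: invariant factors x + 1, x + 1.

{M2}: invariant factors (x + 4)^2.

{M3, M4}: invariant factors (x + 1)^2.

Matrices are similar if and only if their invariant-factor lists agree; the partition into similarity classes is {M1}, {M2}, {M3, M4}.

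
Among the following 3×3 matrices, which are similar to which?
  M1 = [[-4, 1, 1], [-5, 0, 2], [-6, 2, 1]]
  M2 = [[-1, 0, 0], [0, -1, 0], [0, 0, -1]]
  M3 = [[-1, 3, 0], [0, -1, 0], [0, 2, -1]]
Characteristic polynomials: χ_{M1} = (x + 1)^3, χ_{M2} = (x + 1)^3, χ_{M3} = (x + 1)^3.

{M1}: invariant factors (x + 1)^3.

{M2}: invariant factors x + 1, x + 1, x + 1.

{M3}: invariant factors x + 1, (x + 1)^2.

Matrices are similar if and only if their invariant-factor lists agree; the partition into similarity classes is {M1}, {M2}, {M3}.

3 classes: {M1}, {M2}, {M3}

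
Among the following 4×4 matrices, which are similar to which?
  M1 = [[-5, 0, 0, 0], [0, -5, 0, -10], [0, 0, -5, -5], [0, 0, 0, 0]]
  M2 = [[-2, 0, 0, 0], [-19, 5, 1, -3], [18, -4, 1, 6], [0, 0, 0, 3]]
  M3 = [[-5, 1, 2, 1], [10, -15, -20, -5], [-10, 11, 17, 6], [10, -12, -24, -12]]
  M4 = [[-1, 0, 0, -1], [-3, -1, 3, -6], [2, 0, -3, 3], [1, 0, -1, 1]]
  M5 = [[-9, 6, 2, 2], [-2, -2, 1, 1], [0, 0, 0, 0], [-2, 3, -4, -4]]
Characteristic polynomials: χ_{M1} = x(x + 5)^3, χ_{M2} = (x - 3)^3(x + 2), χ_{M3} = x(x + 5)^3, χ_{M4} = (x + 1)^4, χ_{M5} = x(x + 5)^3.

{M1}: invariant factors x + 5, x + 5, x(x + 5).

{M2}: invariant factors x - 3, (x - 3)^2(x + 2).

{M3, M5}: invariant factors x + 5, x(x + 5)^2.

{M4}: invariant factors x + 1, (x + 1)^3.

Matrices are similar if and only if their invariant-factor lists agree; the partition into similarity classes is {M1}, {M2}, {M3, M5}, {M4}.

4 classes: {M1}, {M2}, {M3, M5}, {M4}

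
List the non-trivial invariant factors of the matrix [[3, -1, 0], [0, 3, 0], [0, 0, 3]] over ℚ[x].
x - 3, (x - 3)^2

The Jordan structure of A has elementary divisors (x - 3)^2, (x - 3). Arranging the block sizes at each eigenvalue in decreasing order and taking row products gives the invariant factors.

Invariant factors (smallest first, each dividing the next): x - 3, (x - 3)^2.

Check: the last factor (x - 3)^2 is the minimal polynomial, and the product (x - 3)^3 is the characteristic polynomial.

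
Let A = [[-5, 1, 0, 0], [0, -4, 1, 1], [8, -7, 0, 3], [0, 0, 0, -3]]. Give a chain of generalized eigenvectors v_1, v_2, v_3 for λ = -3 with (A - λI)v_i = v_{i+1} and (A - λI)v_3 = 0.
We seek v_1 ∈ ker((A + 3I)^3) \ ker((A + 3I)^2), then set v_{i+1} = (A + 3I) v_i.

One such chain is v_1 = [[0, 0, 1, 0]]^T, v_2 = [[0, 1, 3, 0]]^T, v_3 = [[1, 2, 2, 0]]^T. Check: (A + 3I) v_3 = [[0, 0, 0, 0]]^T = 0.

v_1 = [[0, 0, 1, 0]]^T, v_2 = [[0, 1, 3, 0]]^T, v_3 = [[1, 2, 2, 0]]^T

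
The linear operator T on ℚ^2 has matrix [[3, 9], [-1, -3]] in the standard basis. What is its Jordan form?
The characteristic polynomial is det(xI - A) = x^2, so the eigenvalues are 0 (algebraic multiplicity 2).

For λ = 0: rank(A) = 1, rank(A^2) = 0. The eigenspace has dimension 2 - 1 = 1, so there is 1 Jordan block; the rank sequence gives block sizes [2].

Assembling the blocks gives the Jordan form J above.

J = [[0, 1], [0, 0]]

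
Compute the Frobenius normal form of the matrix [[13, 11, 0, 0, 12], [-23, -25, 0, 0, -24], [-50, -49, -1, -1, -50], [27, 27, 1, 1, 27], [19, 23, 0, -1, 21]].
The invariant factors of A (the non-unit diagonal entries of the Smith normal form of xI - A over ℚ[x]) are (x - 3)^2(x - 2)^2(x + 1), each dividing the next. The characteristic polynomial is their product, (x - 3)^2(x - 2)^2(x + 1).

The rational canonical form is the block-diagonal matrix of companion matrices C(f_i):
R = [[0, 0, 0, 0, -36], [1, 0, 0, 0, 24], [0, 1, 0, 0, 23], [0, 0, 1, 0, -27], [0, 0, 0, 1, 9]].

R = [[0, 0, 0, 0, -36], [1, 0, 0, 0, 24], [0, 1, 0, 0, 23], [0, 0, 1, 0, -27], [0, 0, 0, 1, 9]]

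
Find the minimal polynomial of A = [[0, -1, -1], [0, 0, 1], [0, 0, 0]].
The characteristic polynomial factors as x^3. The minimal polynomial is ∏(x - λ)^{k_λ} where k_λ is the size of the largest Jordan block at λ.

For λ = 0: rank(A) = 2, and the largest Jordan block has size 3 (the smallest k with rank(A^k) = rank(A^(k+1))).

So m_A(x) = x^3.

m_A(x) = x^3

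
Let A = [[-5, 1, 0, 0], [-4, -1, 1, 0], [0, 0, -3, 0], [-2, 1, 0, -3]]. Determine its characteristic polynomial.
χ_A(x) = (x + 3)^4

xI - A = [[x + 5, -1, 0, 0], [4, x + 1, -1, 0], [0, 0, x + 3, 0], [2, -1, 0, x + 3]].

Expanding det(xI - A) along the first row:
det(xI - A) = + (x + 5)·det([[x + 1, -1, 0], [0, x + 3, 0], [-1, 0, x + 3]]) - (-1)·det([[4, -1, 0], [0, x + 3, 0], [2, 0, x + 3]]) + (0)·det([[4, x + 1, 0], [0, 0, 0], [2, -1, x + 3]]) - (0)·det([[4, x + 1, -1], [0, 0, x + 3], [2, -1, 0]]).

Evaluating gives χ_A(x) = x^4 + 12x^3 + 54x^2 + 108x + 81 = (x + 3)^4.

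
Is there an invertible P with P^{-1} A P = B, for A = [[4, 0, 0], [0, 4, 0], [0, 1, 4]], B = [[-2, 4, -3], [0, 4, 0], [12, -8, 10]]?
Yes.

Two matrices over a field are similar if and only if they have the same invariant factors.

Both A and B have characteristic polynomial (x - 4)^3 and minimal polynomial (x - 4)^2. Computing further, both have invariant factors x - 4, (x - 4)^2. Hence A and B are similar.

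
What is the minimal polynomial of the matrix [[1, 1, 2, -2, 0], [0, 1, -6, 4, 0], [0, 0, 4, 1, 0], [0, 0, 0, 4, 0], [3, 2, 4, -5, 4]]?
The characteristic polynomial factors as (x - 4)^3(x - 1)^2. The minimal polynomial is ∏(x - λ)^{k_λ} where k_λ is the size of the largest Jordan block at λ.

For λ = 1: rank(A - I) = 4, and the largest Jordan block has size 2 (the smallest k with rank((A - I)^k) = rank((A - I)^(k+1))).
For λ = 4: rank(A - 4I) = 3, and the largest Jordan block has size 2 (the smallest k with rank((A - 4I)^k) = rank((A - 4I)^(k+1))).

So m_A(x) = (x - 4)^2(x - 1)^2.

m_A(x) = (x - 4)^2(x - 1)^2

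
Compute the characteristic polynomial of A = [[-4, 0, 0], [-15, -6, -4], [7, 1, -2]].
xI - A = [[x + 4, 0, 0], [15, x + 6, 4], [-7, -1, x + 2]].

Expanding det(xI - A) along the first row:
det(xI - A) = + (x + 4)·det([[x + 6, 4], [-1, x + 2]]) - (0)·det([[15, 4], [-7, x + 2]]) + (0)·det([[15, x + 6], [-7, -1]]).

Evaluating gives χ_A(x) = x^3 + 12x^2 + 48x + 64 = (x + 4)^3.

χ_A(x) = (x + 4)^3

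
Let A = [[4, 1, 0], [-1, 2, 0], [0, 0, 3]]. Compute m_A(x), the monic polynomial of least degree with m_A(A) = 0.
The characteristic polynomial factors as (x - 3)^3. The minimal polynomial is ∏(x - λ)^{k_λ} where k_λ is the size of the largest Jordan block at λ.

For λ = 3: rank(A - 3I) = 1, and the largest Jordan block has size 2 (the smallest k with rank((A - 3I)^k) = rank((A - 3I)^(k+1))).

So m_A(x) = (x - 3)^2.

m_A(x) = (x - 3)^2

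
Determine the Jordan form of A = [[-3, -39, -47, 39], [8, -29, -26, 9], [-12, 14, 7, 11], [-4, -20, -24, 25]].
J = [[-5, 1, 0, 0], [0, -5, 0, 0], [0, 0, 5, 1], [0, 0, 0, 5]]

The characteristic polynomial is det(xI - A) = (x - 5)^2(x + 5)^2, so the eigenvalues are -5 (algebraic multiplicity 2), 5 (algebraic multiplicity 2).

For λ = -5: rank(A + 5I) = 3, rank((A + 5I)^2) = 2. The eigenspace has dimension 4 - 3 = 1, so there is 1 Jordan block; the rank sequence gives block sizes [2].

For λ = 5: rank(A - 5I) = 3, rank((A - 5I)^2) = 2. The eigenspace has dimension 4 - 3 = 1, so there is 1 Jordan block; the rank sequence gives block sizes [2].

Assembling the blocks gives the Jordan form J above.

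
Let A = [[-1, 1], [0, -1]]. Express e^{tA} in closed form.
e^{tA} = [[e^{-t}, t*e^{-t}], [0, e^{-t}]]

A has Jordan form J = [[-1, 1], [0, -1]] with A = PJP^{-1}, so e^{tA} = P e^{tJ} P^{-1}.

For a Jordan block J_k(λ), e^{tJ_k(λ)} = e^{λt} · (I + tN + t^2 N^2/2! + ... + t^{k-1} N^{k-1}/(k-1)!) where N is the nilpotent superdiagonal part.

Assembling the blocks and conjugating back gives the entries of e^{tA} as shown above.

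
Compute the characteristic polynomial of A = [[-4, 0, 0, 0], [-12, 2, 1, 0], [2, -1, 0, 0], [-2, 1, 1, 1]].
χ_A(x) = (x - 1)^3(x + 4)

xI - A = [[x + 4, 0, 0, 0], [12, x - 2, -1, 0], [-2, 1, x, 0], [2, -1, -1, x - 1]].

Expanding det(xI - A) along the first row:
det(xI - A) = + (x + 4)·det([[x - 2, -1, 0], [1, x, 0], [-1, -1, x - 1]]) - (0)·det([[12, -1, 0], [-2, x, 0], [2, -1, x - 1]]) + (0)·det([[12, x - 2, 0], [-2, 1, 0], [2, -1, x - 1]]) - (0)·det([[12, x - 2, -1], [-2, 1, x], [2, -1, -1]]).

Evaluating gives χ_A(x) = x^4 + x^3 - 9x^2 + 11x - 4 = (x - 1)^3(x + 4).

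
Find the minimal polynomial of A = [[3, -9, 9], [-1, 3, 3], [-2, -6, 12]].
The characteristic polynomial factors as (x - 6)^3. The minimal polynomial is ∏(x - λ)^{k_λ} where k_λ is the size of the largest Jordan block at λ.

For λ = 6: rank(A - 6I) = 1, and the largest Jordan block has size 2 (the smallest k with rank((A - 6I)^k) = rank((A - 6I)^(k+1))).

So m_A(x) = (x - 6)^2.

m_A(x) = (x - 6)^2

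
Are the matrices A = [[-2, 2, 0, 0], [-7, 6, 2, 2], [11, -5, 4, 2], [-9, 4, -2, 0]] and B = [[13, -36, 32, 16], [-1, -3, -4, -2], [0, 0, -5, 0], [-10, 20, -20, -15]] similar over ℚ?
trace(A) = 8 but trace(B) = -10. The trace is a similarity invariant, so A and B are not similar.

No.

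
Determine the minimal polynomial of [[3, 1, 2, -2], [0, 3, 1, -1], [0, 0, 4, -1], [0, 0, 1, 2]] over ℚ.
The characteristic polynomial factors as (x - 3)^4. The minimal polynomial is ∏(x - λ)^{k_λ} where k_λ is the size of the largest Jordan block at λ.

For λ = 3: rank(A - 3I) = 2, and the largest Jordan block has size 3 (the smallest k with rank((A - 3I)^k) = rank((A - 3I)^(k+1))).

So m_A(x) = (x - 3)^3.

m_A(x) = (x - 3)^3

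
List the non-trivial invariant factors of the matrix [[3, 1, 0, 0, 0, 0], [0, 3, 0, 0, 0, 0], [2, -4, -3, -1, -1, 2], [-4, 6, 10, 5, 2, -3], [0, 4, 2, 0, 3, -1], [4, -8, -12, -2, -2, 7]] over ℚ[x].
The Jordan structure of A has elementary divisors (x - 3)^2, (x - 3)^2, (x - 3)^2. Arranging the block sizes at each eigenvalue in decreasing order and taking row products gives the invariant factors.

Invariant factors (smallest first, each dividing the next): (x - 3)^2, (x - 3)^2, (x - 3)^2.

Check: the last factor (x - 3)^2 is the minimal polynomial, and the product (x - 3)^6 is the characteristic polynomial.

(x - 3)^2, (x - 3)^2, (x - 3)^2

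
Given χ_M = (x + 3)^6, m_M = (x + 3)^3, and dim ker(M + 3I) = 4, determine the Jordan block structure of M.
Jordan blocks: (-3, 3), (-3, 1), (-3, 1), (-3, 1)

λ = -3: algebraic multiplicity 6 (exponent in χ_M), largest block size 3 (exponent in m_M), 4 blocks (geometric multiplicity). These force block sizes [3, 1, 1, 1].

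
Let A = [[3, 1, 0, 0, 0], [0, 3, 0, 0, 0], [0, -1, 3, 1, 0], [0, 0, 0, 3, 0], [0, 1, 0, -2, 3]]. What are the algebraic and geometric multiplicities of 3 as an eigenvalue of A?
The characteristic polynomial is (x - 3)^5, so the factor x - 3 appears with exponent 5: the algebraic multiplicity is 5.

rank(A - 3I) = 2, so the eigenspace has dimension 5 - 2 = 3: the geometric multiplicity is 3.

Since 3 < 5, A is not diagonalizable.

algebraic multiplicity 5, geometric multiplicity 3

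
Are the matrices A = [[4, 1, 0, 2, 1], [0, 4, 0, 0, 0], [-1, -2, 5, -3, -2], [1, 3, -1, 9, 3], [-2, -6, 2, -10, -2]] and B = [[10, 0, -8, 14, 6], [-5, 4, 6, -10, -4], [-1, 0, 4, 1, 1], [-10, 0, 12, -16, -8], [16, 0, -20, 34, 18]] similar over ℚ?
Two matrices over a field are similar if and only if they have the same invariant factors.

Both A and B have characteristic polynomial (x - 4)^5 and minimal polynomial (x - 4)^2. Computing further, both have invariant factors x - 4, (x - 4)^2, (x - 4)^2. Hence A and B are similar.

Yes.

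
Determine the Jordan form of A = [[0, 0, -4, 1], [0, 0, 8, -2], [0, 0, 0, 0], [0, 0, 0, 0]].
J = [[0, 1, 0, 0], [0, 0, 0, 0], [0, 0, 0, 0], [0, 0, 0, 0]]

The characteristic polynomial is det(xI - A) = x^4, so the eigenvalues are 0 (algebraic multiplicity 4).

For λ = 0: rank(A) = 1, rank(A^2) = 0. The eigenspace has dimension 4 - 1 = 3, so there are 3 Jordan blocks; the rank sequence gives block sizes [2, 1, 1].

Assembling the blocks gives the Jordan form J above.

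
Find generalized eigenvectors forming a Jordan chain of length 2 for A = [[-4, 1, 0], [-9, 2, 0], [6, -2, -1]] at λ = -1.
We seek v_1 ∈ ker((A + I)^2) \ ker(A + I), then set v_{i+1} = (A + I) v_i.

One such chain is v_1 = [[0, 1, -2]]^T, v_2 = [[1, 3, -2]]^T. Check: (A + I) v_2 = [[0, 0, 0]]^T = 0.

v_1 = [[0, 1, -2]]^T, v_2 = [[1, 3, -2]]^T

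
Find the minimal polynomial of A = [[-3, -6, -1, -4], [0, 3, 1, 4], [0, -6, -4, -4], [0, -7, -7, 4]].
The characteristic polynomial factors as (x - 4)(x - 2)(x + 3)^2. The minimal polynomial is ∏(x - λ)^{k_λ} where k_λ is the size of the largest Jordan block at λ.

For λ = -3: rank(A + 3I) = 2, and the largest Jordan block has size 1 (the smallest k with rank((A + 3I)^k) = rank((A + 3I)^(k+1))).
For λ = 2: rank(A - 2I) = 3, and the largest Jordan block has size 1 (the smallest k with rank((A - 2I)^k) = rank((A - 2I)^(k+1))).
For λ = 4: rank(A - 4I) = 3, and the largest Jordan block has size 1 (the smallest k with rank((A - 4I)^k) = rank((A - 4I)^(k+1))).

So m_A(x) = (x - 4)(x - 2)(x + 3).

m_A(x) = (x - 4)(x - 2)(x + 3)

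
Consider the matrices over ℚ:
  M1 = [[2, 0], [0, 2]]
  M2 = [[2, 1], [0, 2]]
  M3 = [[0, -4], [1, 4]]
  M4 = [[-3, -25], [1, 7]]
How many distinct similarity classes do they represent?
2 classes: {M1}, {M2, M3, M4}

Characteristic polynomials: χ_{M1} = (x - 2)^2, χ_{M2} = (x - 2)^2, χ_{M3} = (x - 2)^2, χ_{M4} = (x - 2)^2.

{M1}: invariant factors x - 2, x - 2.

{M2, M3, M4}: invariant factors (x - 2)^2.

Matrices are similar if and only if their invariant-factor lists agree; the partition into similarity classes is {M1}, {M2, M3, M4}.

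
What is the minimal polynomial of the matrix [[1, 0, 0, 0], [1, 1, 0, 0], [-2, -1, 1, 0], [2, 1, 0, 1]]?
m_A(x) = (x - 1)^3

The characteristic polynomial factors as (x - 1)^4. The minimal polynomial is ∏(x - λ)^{k_λ} where k_λ is the size of the largest Jordan block at λ.

For λ = 1: rank(A - I) = 2, and the largest Jordan block has size 3 (the smallest k with rank((A - I)^k) = rank((A - I)^(k+1))).

So m_A(x) = (x - 1)^3.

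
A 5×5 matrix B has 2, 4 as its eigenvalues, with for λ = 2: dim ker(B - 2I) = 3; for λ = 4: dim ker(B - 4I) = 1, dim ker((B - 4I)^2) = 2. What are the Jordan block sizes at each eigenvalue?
Jordan blocks: (2, 1), (2, 1), (2, 1), (4, 2)

λ = 2: successive nullity increments [3] count blocks of size ≥ k; block sizes are [1, 1, 1].
λ = 4: successive nullity increments [1, 1] count blocks of size ≥ k; block sizes are [2].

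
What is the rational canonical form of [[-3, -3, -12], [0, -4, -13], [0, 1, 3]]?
R = [[0, 0, -3], [1, 0, -4], [0, 1, -4]]

The invariant factors of A (the non-unit diagonal entries of the Smith normal form of xI - A over ℚ[x]) are (x + 3)(x^2 + x + 1), each dividing the next. The characteristic polynomial is their product, (x + 3)(x^2 + x + 1).

The rational canonical form is the block-diagonal matrix of companion matrices C(f_i):
R = [[0, 0, -3], [1, 0, -4], [0, 1, -4]].

Note the characteristic polynomial does not split into linear factors over ℚ, so A has no Jordan form over ℚ; the rational canonical form exists over any field.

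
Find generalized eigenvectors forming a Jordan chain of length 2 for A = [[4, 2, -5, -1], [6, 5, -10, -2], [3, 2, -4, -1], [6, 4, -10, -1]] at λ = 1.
We seek v_1 ∈ ker((A - I)^2) \ ker(A - I), then set v_{i+1} = (A - I) v_i.

One such chain is v_1 = [[0, 1, 0, 1]]^T, v_2 = [[1, 2, 1, 2]]^T. Check: (A - I) v_2 = [[0, 0, 0, 0]]^T = 0.

v_1 = [[0, 1, 0, 1]]^T, v_2 = [[1, 2, 1, 2]]^T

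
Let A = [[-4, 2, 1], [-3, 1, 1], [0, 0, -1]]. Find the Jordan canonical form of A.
The characteristic polynomial is det(xI - A) = (x + 1)^2(x + 2), so the eigenvalues are -2 (algebraic multiplicity 1), -1 (algebraic multiplicity 2).

For λ = -2: algebraic multiplicity 1 gives one 1×1 block.

For λ = -1: rank(A + I) = 1. The eigenspace has dimension 3 - 1 = 2, so there are 2 Jordan blocks; the rank sequence gives block sizes [1, 1].

Assembling the blocks gives the Jordan form J above.

J = [[-2, 0, 0], [0, -1, 0], [0, 0, -1]]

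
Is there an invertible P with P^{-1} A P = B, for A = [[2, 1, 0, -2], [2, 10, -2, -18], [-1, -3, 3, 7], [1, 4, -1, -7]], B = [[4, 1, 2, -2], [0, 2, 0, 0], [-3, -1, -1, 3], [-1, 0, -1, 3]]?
Yes.

Two matrices over a field are similar if and only if they have the same invariant factors.

Both A and B have characteristic polynomial (x - 2)^4 and minimal polynomial (x - 2)^2. Computing further, both have invariant factors (x - 2)^2, (x - 2)^2. Hence A and B are similar.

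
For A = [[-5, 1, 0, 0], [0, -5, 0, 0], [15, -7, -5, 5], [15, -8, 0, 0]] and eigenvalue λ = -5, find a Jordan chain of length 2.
v_1 = [[0, 1, 1, 1]]^T, v_2 = [[1, 0, -2, -3]]^T

We seek v_1 ∈ ker((A + 5I)^2) \ ker(A + 5I), then set v_{i+1} = (A + 5I) v_i.

One such chain is v_1 = [[0, 1, 1, 1]]^T, v_2 = [[1, 0, -2, -3]]^T. Check: (A + 5I) v_2 = [[0, 0, 0, 0]]^T = 0.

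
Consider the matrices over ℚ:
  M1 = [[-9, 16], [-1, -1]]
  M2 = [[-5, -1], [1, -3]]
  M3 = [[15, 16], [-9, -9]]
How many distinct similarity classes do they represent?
Characteristic polynomials: χ_{M1} = (x + 5)^2, χ_{M2} = (x + 4)^2, χ_{M3} = (x - 3)^2.

{M1}: invariant factors (x + 5)^2.

{M2}: invariant factors (x + 4)^2.

{M3}: invariant factors (x - 3)^2.

Matrices are similar if and only if their invariant-factor lists agree; the partition into similarity classes is {M1}, {M2}, {M3}.

3 classes: {M1}, {M2}, {M3}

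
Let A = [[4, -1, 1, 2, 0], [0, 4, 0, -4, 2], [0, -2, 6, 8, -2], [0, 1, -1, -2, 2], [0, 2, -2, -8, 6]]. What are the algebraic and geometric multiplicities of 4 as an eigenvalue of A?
The characteristic polynomial is (x - 4)^4(x - 2), so the factor x - 4 appears with exponent 4: the algebraic multiplicity is 4.

rank(A - 4I) = 2, so the eigenspace has dimension 5 - 2 = 3: the geometric multiplicity is 3.

Since 3 < 4, A is not diagonalizable.

algebraic multiplicity 4, geometric multiplicity 3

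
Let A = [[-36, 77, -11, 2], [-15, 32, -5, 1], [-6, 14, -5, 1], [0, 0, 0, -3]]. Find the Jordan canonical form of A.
The characteristic polynomial is det(xI - A) = (x + 3)^4, so the eigenvalues are -3 (algebraic multiplicity 4).

For λ = -3: rank(A + 3I) = 2, rank((A + 3I)^2) = 0. The eigenspace has dimension 4 - 2 = 2, so there are 2 Jordan blocks; the rank sequence gives block sizes [2, 2].

Assembling the blocks gives the Jordan form J above.

J = [[-3, 1, 0, 0], [0, -3, 0, 0], [0, 0, -3, 1], [0, 0, 0, -3]]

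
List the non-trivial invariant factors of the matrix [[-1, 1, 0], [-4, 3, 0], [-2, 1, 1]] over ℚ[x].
The Jordan structure of A has elementary divisors (x - 1)^2, (x - 1). Arranging the block sizes at each eigenvalue in decreasing order and taking row products gives the invariant factors.

Invariant factors (smallest first, each dividing the next): x - 1, (x - 1)^2.

Check: the last factor (x - 1)^2 is the minimal polynomial, and the product (x - 1)^3 is the characteristic polynomial.

x - 1, (x - 1)^2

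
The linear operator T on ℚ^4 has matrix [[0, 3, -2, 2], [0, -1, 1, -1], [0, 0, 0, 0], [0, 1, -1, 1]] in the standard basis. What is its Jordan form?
J = [[0, 1, 0, 0], [0, 0, 1, 0], [0, 0, 0, 0], [0, 0, 0, 0]]

The characteristic polynomial is det(xI - A) = x^4, so the eigenvalues are 0 (algebraic multiplicity 4).

For λ = 0: rank(A) = 2, rank(A^2) = 1, rank(A^3) = 0. The eigenspace has dimension 4 - 2 = 2, so there are 2 Jordan blocks; the rank sequence gives block sizes [3, 1].

Assembling the blocks gives the Jordan form J above.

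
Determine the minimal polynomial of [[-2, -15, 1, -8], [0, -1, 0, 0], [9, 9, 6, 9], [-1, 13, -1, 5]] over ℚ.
m_A(x) = (x - 6)^2(x + 1)(x + 3)

The characteristic polynomial factors as (x - 6)^2(x + 1)(x + 3). The minimal polynomial is ∏(x - λ)^{k_λ} where k_λ is the size of the largest Jordan block at λ.

For λ = -3: rank(A + 3I) = 3, and the largest Jordan block has size 1 (the smallest k with rank((A + 3I)^k) = rank((A + 3I)^(k+1))).
For λ = -1: rank(A + I) = 3, and the largest Jordan block has size 1 (the smallest k with rank((A + I)^k) = rank((A + I)^(k+1))).
For λ = 6: rank(A - 6I) = 3, and the largest Jordan block has size 2 (the smallest k with rank((A - 6I)^k) = rank((A - 6I)^(k+1))).

So m_A(x) = (x - 6)^2(x + 1)(x + 3).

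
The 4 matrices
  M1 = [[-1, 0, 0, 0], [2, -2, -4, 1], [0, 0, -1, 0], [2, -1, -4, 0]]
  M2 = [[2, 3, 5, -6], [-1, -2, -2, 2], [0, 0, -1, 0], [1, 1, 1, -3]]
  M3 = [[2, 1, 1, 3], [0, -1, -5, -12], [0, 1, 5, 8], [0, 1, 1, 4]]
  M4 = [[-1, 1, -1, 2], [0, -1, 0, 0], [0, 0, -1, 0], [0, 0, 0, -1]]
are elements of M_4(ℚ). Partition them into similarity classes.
3 classes: {M1, M4}, {M2}, {M3}

Characteristic polynomials: χ_{M1} = (x + 1)^4, χ_{M2} = (x + 1)^4, χ_{M3} = (x - 4)(x - 2)^3, χ_{M4} = (x + 1)^4.

{M1, M4}: invariant factors x + 1, x + 1, (x + 1)^2.

{M2}: invariant factors x + 1, (x + 1)^3.

{M3}: invariant factors (x - 4)(x - 2)^3.

Matrices are similar if and only if their invariant-factor lists agree; the partition into similarity classes is {M1, M4}, {M2}, {M3}.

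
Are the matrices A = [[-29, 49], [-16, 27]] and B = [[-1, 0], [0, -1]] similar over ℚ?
Both have characteristic polynomial (x + 1)^2, but the minimal polynomial of A is (x + 1)^2 while the minimal polynomial of B is x + 1. The minimal polynomial is a similarity invariant, so A and B are not similar.

No.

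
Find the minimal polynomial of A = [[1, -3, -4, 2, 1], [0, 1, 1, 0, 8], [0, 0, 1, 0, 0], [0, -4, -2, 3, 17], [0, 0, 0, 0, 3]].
m_A(x) = (x - 3)^2(x - 1)^3

The characteristic polynomial factors as (x - 3)^2(x - 1)^3. The minimal polynomial is ∏(x - λ)^{k_λ} where k_λ is the size of the largest Jordan block at λ.

For λ = 1: rank(A - I) = 4, and the largest Jordan block has size 3 (the smallest k with rank((A - I)^k) = rank((A - I)^(k+1))).
For λ = 3: rank(A - 3I) = 4, and the largest Jordan block has size 2 (the smallest k with rank((A - 3I)^k) = rank((A - 3I)^(k+1))).

So m_A(x) = (x - 3)^2(x - 1)^3.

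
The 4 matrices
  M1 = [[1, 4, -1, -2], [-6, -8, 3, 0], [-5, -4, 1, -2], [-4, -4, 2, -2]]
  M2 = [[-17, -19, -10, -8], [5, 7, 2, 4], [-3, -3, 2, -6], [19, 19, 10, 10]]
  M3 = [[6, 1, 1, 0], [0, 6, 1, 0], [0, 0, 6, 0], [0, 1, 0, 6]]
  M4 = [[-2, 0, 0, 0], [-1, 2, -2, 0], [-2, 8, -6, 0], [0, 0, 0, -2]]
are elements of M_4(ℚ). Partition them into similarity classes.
4 classes: {M1}, {M2}, {M3}, {M4}

Characteristic polynomials: χ_{M1} = (x + 2)^4, χ_{M2} = (x - 2)^3(x + 4), χ_{M3} = (x - 6)^4, χ_{M4} = (x + 2)^4.

{M1}: invariant factors x + 2, (x + 2)^3.

{M2}: invariant factors x - 2, (x - 2)^2(x + 4).

{M3}: invariant factors x - 6, (x - 6)^3.

{M4}: invariant factors x + 2, x + 2, (x + 2)^2.

Matrices are similar if and only if their invariant-factor lists agree; the partition into similarity classes is {M1}, {M2}, {M3}, {M4}.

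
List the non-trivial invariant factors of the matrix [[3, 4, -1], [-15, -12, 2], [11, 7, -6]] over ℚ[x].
(x + 5)^3

The Jordan structure of A has elementary divisors (x + 5)^3. Arranging the block sizes at each eigenvalue in decreasing order and taking row products gives the invariant factors.

Invariant factors (smallest first, each dividing the next): (x + 5)^3.

Check: the last factor (x + 5)^3 is the minimal polynomial, and the product (x + 5)^3 is the characteristic polynomial.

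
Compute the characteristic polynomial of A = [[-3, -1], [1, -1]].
χ_A(x) = (x + 2)^2

xI - A = [[x + 3, 1], [-1, x + 1]].

Expanding det(xI - A) along the first row:
det(xI - A) = + (x + 3)·det([[x + 1]]) - (1)·det([[-1]]).

Evaluating gives χ_A(x) = x^2 + 4x + 4 = (x + 2)^2.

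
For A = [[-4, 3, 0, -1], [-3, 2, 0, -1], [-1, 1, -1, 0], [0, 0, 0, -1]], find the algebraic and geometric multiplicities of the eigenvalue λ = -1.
algebraic multiplicity 4, geometric multiplicity 2

The characteristic polynomial is (x + 1)^4, so the factor x + 1 appears with exponent 4: the algebraic multiplicity is 4.

rank(A + I) = 2, so the eigenspace has dimension 4 - 2 = 2: the geometric multiplicity is 2.

Since 2 < 4, A is not diagonalizable.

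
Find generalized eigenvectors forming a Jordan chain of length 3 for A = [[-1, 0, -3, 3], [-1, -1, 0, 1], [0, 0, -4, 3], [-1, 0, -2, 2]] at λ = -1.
v_1 = [[0, 1, 1, 1]]^T, v_2 = [[0, 1, 0, 1]]^T, v_3 = [[3, 1, 3, 3]]^T

We seek v_1 ∈ ker((A + I)^3) \ ker((A + I)^2), then set v_{i+1} = (A + I) v_i.

One such chain is v_1 = [[0, 1, 1, 1]]^T, v_2 = [[0, 1, 0, 1]]^T, v_3 = [[3, 1, 3, 3]]^T. Check: (A + I) v_3 = [[0, 0, 0, 0]]^T = 0.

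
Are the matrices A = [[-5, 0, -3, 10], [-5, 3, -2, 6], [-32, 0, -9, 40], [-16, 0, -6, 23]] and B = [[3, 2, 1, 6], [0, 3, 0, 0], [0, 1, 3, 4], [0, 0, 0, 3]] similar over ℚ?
Two matrices over a field are similar if and only if they have the same invariant factors.

Both A and B have characteristic polynomial (x - 3)^4 and minimal polynomial (x - 3)^3. Computing further, both have invariant factors x - 3, (x - 3)^3. Hence A and B are similar.

Yes.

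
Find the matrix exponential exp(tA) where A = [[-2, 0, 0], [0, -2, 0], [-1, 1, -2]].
A has Jordan form J = [[-2, 1, 0], [0, -2, 0], [0, 0, -2]] with A = PJP^{-1}, so e^{tA} = P e^{tJ} P^{-1}.

For a Jordan block J_k(λ), e^{tJ_k(λ)} = e^{λt} · (I + tN + t^2 N^2/2! + ... + t^{k-1} N^{k-1}/(k-1)!) where N is the nilpotent superdiagonal part.

Assembling the blocks and conjugating back gives the entries of e^{tA} as shown above.

e^{tA} = [[e^{-2*t}, 0, 0], [0, e^{-2*t}, 0], [-t*e^{-2*t}, t*e^{-2*t}, e^{-2*t}]]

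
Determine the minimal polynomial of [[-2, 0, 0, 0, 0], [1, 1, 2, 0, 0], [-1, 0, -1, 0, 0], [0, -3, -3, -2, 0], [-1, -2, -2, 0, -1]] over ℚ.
The characteristic polynomial factors as (x - 1)(x + 1)^2(x + 2)^2. The minimal polynomial is ∏(x - λ)^{k_λ} where k_λ is the size of the largest Jordan block at λ.

For λ = -2: rank(A + 2I) = 3, and the largest Jordan block has size 1 (the smallest k with rank((A + 2I)^k) = rank((A + 2I)^(k+1))).
For λ = -1: rank(A + I) = 3, and the largest Jordan block has size 1 (the smallest k with rank((A + I)^k) = rank((A + I)^(k+1))).
For λ = 1: rank(A - I) = 4, and the largest Jordan block has size 1 (the smallest k with rank((A - I)^k) = rank((A - I)^(k+1))).

So m_A(x) = (x - 1)(x + 1)(x + 2).

m_A(x) = (x - 1)(x + 1)(x + 2)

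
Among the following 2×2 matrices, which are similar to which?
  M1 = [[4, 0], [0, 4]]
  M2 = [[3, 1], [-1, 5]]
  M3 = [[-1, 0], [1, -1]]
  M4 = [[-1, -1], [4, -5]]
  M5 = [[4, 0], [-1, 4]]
Characteristic polynomials: χ_{M1} = (x - 4)^2, χ_{M2} = (x - 4)^2, χ_{M3} = (x + 1)^2, χ_{M4} = (x + 3)^2, χ_{M5} = (x - 4)^2.

{M1}: invariant factors x - 4, x - 4.

{M2, M5}: invariant factors (x - 4)^2.

{M3}: invariant factors (x + 1)^2.

{M4}: invariant factors (x + 3)^2.

Matrices are similar if and only if their invariant-factor lists agree; the partition into similarity classes is {M1}, {M2, M5}, {M3}, {M4}.

4 classes: {M1}, {M2, M5}, {M3}, {M4}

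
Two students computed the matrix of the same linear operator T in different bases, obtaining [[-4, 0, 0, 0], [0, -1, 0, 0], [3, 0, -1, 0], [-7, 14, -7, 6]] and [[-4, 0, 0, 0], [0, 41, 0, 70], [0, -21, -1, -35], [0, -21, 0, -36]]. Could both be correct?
Two matrices over a field are similar if and only if they have the same invariant factors.

Both A and B have characteristic polynomial (x - 6)(x + 1)^2(x + 4) and minimal polynomial (x - 6)(x + 1)(x + 4). Computing further, both have invariant factors x + 1, (x - 6)(x + 1)(x + 4). Hence A and B are similar.

Yes.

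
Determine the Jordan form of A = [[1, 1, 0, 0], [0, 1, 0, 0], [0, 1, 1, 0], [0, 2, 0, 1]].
J = [[1, 1, 0, 0], [0, 1, 0, 0], [0, 0, 1, 0], [0, 0, 0, 1]]

The characteristic polynomial is det(xI - A) = (x - 1)^4, so the eigenvalues are 1 (algebraic multiplicity 4).

For λ = 1: rank(A - I) = 1, rank((A - I)^2) = 0. The eigenspace has dimension 4 - 1 = 3, so there are 3 Jordan blocks; the rank sequence gives block sizes [2, 1, 1].

Assembling the blocks gives the Jordan form J above.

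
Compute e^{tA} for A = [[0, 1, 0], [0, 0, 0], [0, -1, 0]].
e^{tA} = [[1, t, 0], [0, 1, 0], [0, -t, 1]]

A has Jordan form J = [[0, 1, 0], [0, 0, 0], [0, 0, 0]] with A = PJP^{-1}, so e^{tA} = P e^{tJ} P^{-1}.

For a Jordan block J_k(λ), e^{tJ_k(λ)} = e^{λt} · (I + tN + t^2 N^2/2! + ... + t^{k-1} N^{k-1}/(k-1)!) where N is the nilpotent superdiagonal part.

Assembling the blocks and conjugating back gives the entries of e^{tA} as shown above.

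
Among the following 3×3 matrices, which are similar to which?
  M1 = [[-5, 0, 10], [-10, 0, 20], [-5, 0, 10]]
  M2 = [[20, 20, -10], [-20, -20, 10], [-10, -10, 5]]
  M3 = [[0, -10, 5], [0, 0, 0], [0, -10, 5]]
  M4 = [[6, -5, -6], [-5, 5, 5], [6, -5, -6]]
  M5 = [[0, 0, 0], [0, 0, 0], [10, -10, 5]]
2 classes: {M1, M2, M3, M5}, {M4}

Characteristic polynomials: χ_{M1} = x^2(x - 5), χ_{M2} = x^2(x - 5), χ_{M3} = x^2(x - 5), χ_{M4} = x^2(x - 5), χ_{M5} = x^2(x - 5).

{M1, M2, M3, M5}: invariant factors x, x(x - 5).

{M4}: invariant factors x^2(x - 5).

Matrices are similar if and only if their invariant-factor lists agree; the partition into similarity classes is {M1, M2, M3, M5}, {M4}.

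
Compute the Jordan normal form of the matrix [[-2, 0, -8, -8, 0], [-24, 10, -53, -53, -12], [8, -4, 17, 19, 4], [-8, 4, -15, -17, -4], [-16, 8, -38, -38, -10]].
The characteristic polynomial is det(xI - A) = (x - 2)^2(x + 2)^3, so the eigenvalues are -2 (algebraic multiplicity 3), 2 (algebraic multiplicity 2).

For λ = -2: rank(A + 2I) = 2. The eigenspace has dimension 5 - 2 = 3, so there are 3 Jordan blocks; the rank sequence gives block sizes [1, 1, 1].

For λ = 2: rank(A - 2I) = 4, rank((A - 2I)^2) = 3. The eigenspace has dimension 5 - 4 = 1, so there is 1 Jordan block; the rank sequence gives block sizes [2].

Assembling the blocks gives the Jordan form J above.

J = [[-2, 0, 0, 0, 0], [0, -2, 0, 0, 0], [0, 0, -2, 0, 0], [0, 0, 0, 2, 1], [0, 0, 0, 0, 2]]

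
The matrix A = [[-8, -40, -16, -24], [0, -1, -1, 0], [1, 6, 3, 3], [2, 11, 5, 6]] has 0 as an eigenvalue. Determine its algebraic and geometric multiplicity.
algebraic multiplicity 4, geometric multiplicity 2

The characteristic polynomial is x^4, so the factor x appears with exponent 4: the algebraic multiplicity is 4.

rank(A) = 2, so the eigenspace has dimension 4 - 2 = 2: the geometric multiplicity is 2.

Since 2 < 4, A is not diagonalizable.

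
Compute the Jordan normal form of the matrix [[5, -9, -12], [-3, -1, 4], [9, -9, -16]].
The characteristic polynomial is det(xI - A) = (x + 4)^3, so the eigenvalues are -4 (algebraic multiplicity 3).

For λ = -4: rank(A + 4I) = 1, rank((A + 4I)^2) = 0. The eigenspace has dimension 3 - 1 = 2, so there are 2 Jordan blocks; the rank sequence gives block sizes [2, 1].

Assembling the blocks gives the Jordan form J above.

J = [[-4, 1, 0], [0, -4, 0], [0, 0, -4]]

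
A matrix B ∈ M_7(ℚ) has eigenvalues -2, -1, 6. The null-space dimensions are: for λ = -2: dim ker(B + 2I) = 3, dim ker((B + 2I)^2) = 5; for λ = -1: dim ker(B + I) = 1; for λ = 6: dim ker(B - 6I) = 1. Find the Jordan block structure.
λ = -2: successive nullity increments [3, 2] count blocks of size ≥ k; block sizes are [2, 2, 1].
λ = -1: successive nullity increments [1] count blocks of size ≥ k; block sizes are [1].
λ = 6: successive nullity increments [1] count blocks of size ≥ k; block sizes are [1].

Jordan blocks: (-2, 2), (-2, 2), (-2, 1), (-1, 1), (6, 1)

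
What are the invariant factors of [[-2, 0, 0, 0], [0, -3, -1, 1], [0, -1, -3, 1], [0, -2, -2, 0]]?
x + 2, x + 2, (x + 2)^2

The Jordan structure of A has elementary divisors (x + 2)^2, (x + 2), (x + 2). Arranging the block sizes at each eigenvalue in decreasing order and taking row products gives the invariant factors.

Invariant factors (smallest first, each dividing the next): x + 2, x + 2, (x + 2)^2.

Check: the last factor (x + 2)^2 is the minimal polynomial, and the product (x + 2)^4 is the characteristic polynomial.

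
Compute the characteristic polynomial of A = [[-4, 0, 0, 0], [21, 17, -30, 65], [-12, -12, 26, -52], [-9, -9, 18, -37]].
χ_A(x) = (x - 2)^3(x + 4)

xI - A = [[x + 4, 0, 0, 0], [-21, x - 17, 30, -65], [12, 12, x - 26, 52], [9, 9, -18, x + 37]].

Expanding det(xI - A) along the first row:
det(xI - A) = + (x + 4)·det([[x - 17, 30, -65], [12, x - 26, 52], [9, -18, x + 37]]) - (0)·det([[-21, 30, -65], [12, x - 26, 52], [9, -18, x + 37]]) + (0)·det([[-21, x - 17, -65], [12, 12, 52], [9, 9, x + 37]]) - (0)·det([[-21, x - 17, 30], [12, 12, x - 26], [9, 9, -18]]).

Evaluating gives χ_A(x) = x^4 - 2x^3 - 12x^2 + 40x - 32 = (x - 2)^3(x + 4).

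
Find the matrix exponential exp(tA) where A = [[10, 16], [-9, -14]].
e^{tA} = [[(12*t + 1)*e^{-2*t}, 16*t*e^{-2*t}], [-9*t*e^{-2*t}, (1 - 12*t)*e^{-2*t}]]

A has Jordan form J = [[-2, 1], [0, -2]] with A = PJP^{-1}, so e^{tA} = P e^{tJ} P^{-1}.

For a Jordan block J_k(λ), e^{tJ_k(λ)} = e^{λt} · (I + tN + t^2 N^2/2! + ... + t^{k-1} N^{k-1}/(k-1)!) where N is the nilpotent superdiagonal part.

Assembling the blocks and conjugating back gives the entries of e^{tA} as shown above.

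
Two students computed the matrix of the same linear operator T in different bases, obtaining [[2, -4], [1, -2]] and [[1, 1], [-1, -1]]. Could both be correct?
Two matrices over a field are similar if and only if they have the same invariant factors.

Both A and B have characteristic polynomial x^2 and minimal polynomial x^2. Computing further, both have invariant factors x^2. Hence A and B are similar.

Yes.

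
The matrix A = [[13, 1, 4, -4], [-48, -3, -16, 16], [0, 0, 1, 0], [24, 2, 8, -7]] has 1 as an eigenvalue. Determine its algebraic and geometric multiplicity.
algebraic multiplicity 4, geometric multiplicity 3

The characteristic polynomial is (x - 1)^4, so the factor x - 1 appears with exponent 4: the algebraic multiplicity is 4.

rank(A - I) = 1, so the eigenspace has dimension 4 - 1 = 3: the geometric multiplicity is 3.

Since 3 < 4, A is not diagonalizable.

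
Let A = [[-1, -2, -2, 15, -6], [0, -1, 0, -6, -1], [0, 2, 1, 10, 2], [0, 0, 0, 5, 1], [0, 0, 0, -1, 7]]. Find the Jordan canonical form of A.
J = [[-1, 0, 0, 0, 0], [0, -1, 0, 0, 0], [0, 0, 1, 0, 0], [0, 0, 0, 6, 1], [0, 0, 0, 0, 6]]

The characteristic polynomial is det(xI - A) = (x - 6)^2(x - 1)(x + 1)^2, so the eigenvalues are -1 (algebraic multiplicity 2), 1 (algebraic multiplicity 1), 6 (algebraic multiplicity 2).

For λ = -1: rank(A + I) = 3. The eigenspace has dimension 5 - 3 = 2, so there are 2 Jordan blocks; the rank sequence gives block sizes [1, 1].

For λ = 1: algebraic multiplicity 1 gives one 1×1 block.

For λ = 6: rank(A - 6I) = 4, rank((A - 6I)^2) = 3. The eigenspace has dimension 5 - 4 = 1, so there is 1 Jordan block; the rank sequence gives block sizes [2].

Assembling the blocks gives the Jordan form J above.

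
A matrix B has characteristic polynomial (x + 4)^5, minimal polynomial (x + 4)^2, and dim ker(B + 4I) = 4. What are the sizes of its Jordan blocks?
λ = -4: algebraic multiplicity 5 (exponent in χ_B), largest block size 2 (exponent in m_B), 4 blocks (geometric multiplicity). These force block sizes [2, 1, 1, 1].

Jordan blocks: (-4, 2), (-4, 1), (-4, 1), (-4, 1)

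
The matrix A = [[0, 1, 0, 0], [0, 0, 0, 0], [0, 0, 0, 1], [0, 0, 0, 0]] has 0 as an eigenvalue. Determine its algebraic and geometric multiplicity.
The characteristic polynomial is x^4, so the factor x appears with exponent 4: the algebraic multiplicity is 4.

rank(A) = 2, so the eigenspace has dimension 4 - 2 = 2: the geometric multiplicity is 2.

Since 2 < 4, A is not diagonalizable.

algebraic multiplicity 4, geometric multiplicity 2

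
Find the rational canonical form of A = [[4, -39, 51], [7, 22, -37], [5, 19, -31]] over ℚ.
R = [[0, 0, 9], [1, 0, -3], [0, 1, -5]]

The invariant factors of A (the non-unit diagonal entries of the Smith normal form of xI - A over ℚ[x]) are (x - 1)(x + 3)^2, each dividing the next. The characteristic polynomial is their product, (x - 1)(x + 3)^2.

The rational canonical form is the block-diagonal matrix of companion matrices C(f_i):
R = [[0, 0, 9], [1, 0, -3], [0, 1, -5]].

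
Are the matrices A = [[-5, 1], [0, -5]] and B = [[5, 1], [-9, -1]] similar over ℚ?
No.

trace(A) = -10 but trace(B) = 4. The trace is a similarity invariant, so A and B are not similar.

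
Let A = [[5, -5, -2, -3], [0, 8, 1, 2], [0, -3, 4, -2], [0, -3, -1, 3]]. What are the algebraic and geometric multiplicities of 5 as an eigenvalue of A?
The characteristic polynomial is (x - 5)^4, so the factor x - 5 appears with exponent 4: the algebraic multiplicity is 4.

rank(A - 5I) = 2, so the eigenspace has dimension 4 - 2 = 2: the geometric multiplicity is 2.

Since 2 < 4, A is not diagonalizable.

algebraic multiplicity 4, geometric multiplicity 2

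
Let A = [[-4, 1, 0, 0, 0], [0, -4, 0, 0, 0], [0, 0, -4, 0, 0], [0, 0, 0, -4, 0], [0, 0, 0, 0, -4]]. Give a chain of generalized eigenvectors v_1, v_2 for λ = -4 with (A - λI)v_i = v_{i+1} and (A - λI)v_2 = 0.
We seek v_1 ∈ ker((A + 4I)^2) \ ker(A + 4I), then set v_{i+1} = (A + 4I) v_i.

One such chain is v_1 = [[2, 1, 4, 2, 0]]^T, v_2 = [[1, 0, 0, 0, 0]]^T. Check: (A + 4I) v_2 = [[0, 0, 0, 0, 0]]^T = 0.

v_1 = [[2, 1, 4, 2, 0]]^T, v_2 = [[1, 0, 0, 0, 0]]^T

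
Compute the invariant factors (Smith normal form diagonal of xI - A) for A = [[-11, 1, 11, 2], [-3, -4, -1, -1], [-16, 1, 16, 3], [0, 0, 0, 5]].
(x - 5)^2(x + 2)^2

The Jordan structure of A has elementary divisors (x + 2)^2, (x - 5)^2. Arranging the block sizes at each eigenvalue in decreasing order and taking row products gives the invariant factors.

Invariant factors (smallest first, each dividing the next): (x - 5)^2(x + 2)^2.

Check: the last factor (x - 5)^2(x + 2)^2 is the minimal polynomial, and the product (x - 5)^2(x + 2)^2 is the characteristic polynomial.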